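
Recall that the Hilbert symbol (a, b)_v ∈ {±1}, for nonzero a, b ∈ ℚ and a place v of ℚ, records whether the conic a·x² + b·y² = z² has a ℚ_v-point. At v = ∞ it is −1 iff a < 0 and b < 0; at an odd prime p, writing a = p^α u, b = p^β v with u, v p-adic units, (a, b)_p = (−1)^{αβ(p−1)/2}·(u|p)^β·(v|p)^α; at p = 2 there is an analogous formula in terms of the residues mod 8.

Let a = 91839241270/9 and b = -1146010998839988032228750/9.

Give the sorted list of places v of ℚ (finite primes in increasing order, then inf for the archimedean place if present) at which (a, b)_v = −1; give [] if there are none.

[2, 47]

Mod squares: a ≡ 848470, b ≡ -15134. Check v ∈ {∞, 2, 3, 5, 7, 13, 17, 23, 31, 47}.
v=17: a=17^1·(≡9), b=17^2·(≡2) mod 17; (9|17)=+1, (2|17)=+1; (−1)^{1·2·8}·(+1)^2·(+1)^1 = +1.
v=∞: 848470 > 0 and -15134 < 0  ⇒  (a,b)_∞ = +1.
v=2: v_2(a)=1, v_2(b)=1; units ≡ 3, 1 (mod 8); ε·ε+αω+βω = 1·0+1·0+1·1 ≡ 1  ⇒  (a,b)_2 = -1.
v=31: a=31^1·(≡14), b=31^2·(≡14) mod 31; (14|31)=+1, (14|31)=+1; (−1)^{1·2·15}·(+1)^2·(+1)^1 = +1.
v=3: a=3^-2·(≡1), b=3^-2·(≡1) mod 3; (1|3)=+1, (1|3)=+1; (−1)^{-2·-2·1}·(+1)^-2·(+1)^-2 = +1.
v=47: a=47^2·(≡11), b=47^5·(≡3) mod 47; (11|47)=-1, (3|47)=+1; (−1)^{2·5·23}·(-1)^5·(+1)^2 = -1.
v=13: a=13^0·(≡4), b=13^2·(≡6) mod 13; (4|13)=+1, (6|13)=-1; (−1)^{0·2·6}·(+1)^2·(-1)^0 = +1.
v=7: a=7^3·(≡3), b=7^1·(≡4) mod 7; (3|7)=-1, (4|7)=+1; (−1)^{3·1·3}·(-1)^1·(+1)^3 = +1.
v=23: a=23^1·(≡7), b=23^3·(≡13) mod 23; (7|23)=-1, (13|23)=+1; (−1)^{1·3·11}·(-1)^3·(+1)^1 = +1.
v=5: a=5^1·(≡1), b=5^4·(≡1) mod 5; (1|5)=+1, (1|5)=+1; (−1)^{1·4·2}·(+1)^4·(+1)^1 = +1.
(848470, -15134 / ℚ) ramifies at {2, 47}: a division algebra.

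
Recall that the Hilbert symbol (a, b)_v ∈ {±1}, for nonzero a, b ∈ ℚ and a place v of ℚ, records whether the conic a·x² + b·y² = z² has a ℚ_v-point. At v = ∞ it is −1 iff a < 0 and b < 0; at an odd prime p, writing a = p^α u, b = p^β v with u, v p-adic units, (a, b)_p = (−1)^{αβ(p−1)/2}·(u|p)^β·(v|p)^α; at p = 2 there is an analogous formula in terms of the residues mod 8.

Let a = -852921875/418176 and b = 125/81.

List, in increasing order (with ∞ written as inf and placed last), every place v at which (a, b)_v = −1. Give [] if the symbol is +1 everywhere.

Mod squares: a ≡ -1938, b ≡ 5. Check v ∈ {∞, 2, 3, 5, 11, 13, 17, 19}.
v=5: a=5^6·(≡3), b=5^3·(≡1) mod 5; (3|5)=-1, (1|5)=+1; (−1)^{6·3·2}·(-1)^3·(+1)^6 = -1.
v=2: v_2(a)=-7, v_2(b)=0; units ≡ 7, 5 (mod 8); ε·ε+αω+βω = 1·0+-7·1+0·0 ≡ 1  ⇒  (a,b)_2 = -1.
v=3: a=3^-3·(≡2), b=3^-4·(≡2) mod 3; (2|3)=-1, (2|3)=-1; (−1)^{-3·-4·1}·(-1)^-4·(-1)^-3 = -1.
v=11: a=11^-2·(≡4), b=11^0·(≡1) mod 11; (4|11)=+1, (1|11)=+1; (−1)^{-2·0·5}·(+1)^0·(+1)^-2 = +1.
v=∞: -1938 < 0 and 5 > 0  ⇒  (a,b)_∞ = +1.
v=17: a=17^1·(≡14), b=17^0·(≡7) mod 17; (14|17)=-1, (7|17)=-1; (−1)^{1·0·8}·(-1)^0·(-1)^1 = -1.
v=19: a=19^1·(≡2), b=19^0·(≡6) mod 19; (2|19)=-1, (6|19)=+1; (−1)^{1·0·9}·(-1)^0·(+1)^1 = +1.
v=13: a=13^2·(≡10), b=13^0·(≡7) mod 13; (10|13)=+1, (7|13)=-1; (−1)^{2·0·6}·(+1)^0·(-1)^2 = +1.
(-1938, 5 / ℚ) ramifies at {2, 3, 5, 17}: a division algebra.

[2, 3, 5, 17]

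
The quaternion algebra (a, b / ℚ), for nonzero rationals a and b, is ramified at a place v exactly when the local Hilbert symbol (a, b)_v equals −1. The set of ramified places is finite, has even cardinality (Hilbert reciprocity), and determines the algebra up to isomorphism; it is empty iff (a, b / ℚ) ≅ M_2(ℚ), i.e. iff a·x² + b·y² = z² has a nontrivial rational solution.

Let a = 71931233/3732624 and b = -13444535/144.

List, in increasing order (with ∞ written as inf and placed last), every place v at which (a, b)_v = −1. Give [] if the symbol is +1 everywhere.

[5, 23]

Mod squares: a ≡ 17, b ≡ -25415. Check v ∈ {∞, 2, 3, 5, 7, 11, 13, 17, 23}.
v=13: a=13^0·(≡3), b=13^1·(≡7) mod 13; (3|13)=+1, (7|13)=-1; (−1)^{0·1·6}·(+1)^1·(-1)^0 = +1.
v=2: v_2(a)=-4, v_2(b)=-4; units ≡ 1, 1 (mod 8); ε·ε+αω+βω = 0·0+-4·0+-4·0 ≡ 0  ⇒  (a,b)_2 = +1.
v=∞: 17 > 0 and -25415 < 0  ⇒  (a,b)_∞ = +1.
v=5: a=5^0·(≡2), b=5^1·(≡2) mod 5; (2|5)=-1, (2|5)=-1; (−1)^{0·1·2}·(-1)^1·(-1)^0 = -1.
v=17: a=17^3·(≡2), b=17^1·(≡13) mod 17; (2|17)=+1, (13|17)=+1; (−1)^{3·1·8}·(+1)^1·(+1)^3 = +1.
v=23: a=23^-2·(≡5), b=23^3·(≡19) mod 23; (5|23)=-1, (19|23)=-1; (−1)^{-2·3·11}·(-1)^3·(-1)^-2 = -1.
v=7: a=7^-2·(≡5), b=7^0·(≡2) mod 7; (5|7)=-1, (2|7)=+1; (−1)^{-2·0·3}·(-1)^0·(+1)^-2 = +1.
v=3: a=3^-2·(≡2), b=3^-2·(≡1) mod 3; (2|3)=-1, (1|3)=+1; (−1)^{-2·-2·1}·(-1)^-2·(+1)^-2 = +1.
v=11: a=11^4·(≡8), b=11^0·(≡6) mod 11; (8|11)=-1, (6|11)=-1; (−1)^{4·0·5}·(-1)^0·(-1)^4 = +1.
(17, -25415 / ℚ) ramifies at {5, 23}: a division algebra.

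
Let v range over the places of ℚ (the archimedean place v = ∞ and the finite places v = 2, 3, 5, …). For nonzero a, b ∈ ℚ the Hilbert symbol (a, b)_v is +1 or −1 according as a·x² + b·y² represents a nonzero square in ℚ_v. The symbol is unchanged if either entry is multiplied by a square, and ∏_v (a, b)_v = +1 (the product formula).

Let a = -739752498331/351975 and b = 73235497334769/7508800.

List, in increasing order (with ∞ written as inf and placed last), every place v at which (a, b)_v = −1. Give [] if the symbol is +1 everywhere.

[3, 7, 11, 13]

Mod squares: a ≡ -134589, b ≡ 493493. Check v ∈ {∞, 2, 3, 5, 7, 11, 13, 17, 19, 29}.
v=11: a=11^8·(≡10), b=11^9·(≡3) mod 11; (10|11)=-1, (3|11)=+1; (−1)^{8·9·5}·(-1)^9·(+1)^8 = -1.
v=29: a=29^1·(≡5), b=29^1·(≡28) mod 29; (5|29)=+1, (28|29)=+1; (−1)^{1·1·14}·(+1)^1·(+1)^1 = +1.
v=2: v_2(a)=0, v_2(b)=-6; units ≡ 3, 5 (mod 8); ε·ε+αω+βω = 1·0+0·1+-6·1 ≡ 0  ⇒  (a,b)_2 = +1.
v=17: a=17^1·(≡12), b=17^1·(≡7) mod 17; (12|17)=-1, (7|17)=-1; (−1)^{1·1·8}·(-1)^1·(-1)^1 = +1.
v=3: a=3^-1·(≡2), b=3^2·(≡2) mod 3; (2|3)=-1, (2|3)=-1; (−1)^{-1·2·1}·(-1)^2·(-1)^-1 = -1.
v=13: a=13^-1·(≡7), b=13^-1·(≡12) mod 13; (7|13)=-1, (12|13)=+1; (−1)^{-1·-1·6}·(-1)^-1·(+1)^-1 = -1.
v=19: a=19^-2·(≡5), b=19^-2·(≡5) mod 19; (5|19)=+1, (5|19)=+1; (−1)^{-2·-2·9}·(+1)^-2·(+1)^-2 = +1.
v=∞: -134589 < 0 and 493493 > 0  ⇒  (a,b)_∞ = +1.
v=5: a=5^-2·(≡1), b=5^-2·(≡2) mod 5; (1|5)=+1, (2|5)=-1; (−1)^{-2·-2·2}·(+1)^-2·(-1)^-2 = +1.
v=7: a=7^1·(≡1), b=7^1·(≡4) mod 7; (1|7)=+1, (4|7)=+1; (−1)^{1·1·3}·(+1)^1·(+1)^1 = -1.
|Ram(-134589, 493493)| = 4, even; anisotropic at {3, 7, 11, 13}.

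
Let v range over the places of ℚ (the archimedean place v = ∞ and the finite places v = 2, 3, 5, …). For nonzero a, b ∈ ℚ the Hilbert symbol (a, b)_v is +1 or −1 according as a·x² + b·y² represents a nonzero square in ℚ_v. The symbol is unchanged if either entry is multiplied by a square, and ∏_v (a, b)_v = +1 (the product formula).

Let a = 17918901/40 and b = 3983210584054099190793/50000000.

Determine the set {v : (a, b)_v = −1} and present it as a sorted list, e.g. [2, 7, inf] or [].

[7, 17]

Mod squares: a ≡ 13090, b ≡ 34034. Check v ∈ {∞, 2, 3, 5, 7, 11, 13, 17}.
v=3: a=3^4·(≡1), b=3^14·(≡2) mod 3; (1|3)=+1, (2|3)=-1; (−1)^{4·14·1}·(+1)^14·(-1)^4 = +1.
v=11: a=11^1·(≡8), b=11^3·(≡9) mod 11; (8|11)=-1, (9|11)=+1; (−1)^{1·3·5}·(-1)^3·(+1)^1 = +1.
v=13: a=13^2·(≡1), b=13^5·(≡2) mod 13; (1|13)=+1, (2|13)=-1; (−1)^{2·5·6}·(+1)^5·(-1)^2 = +1.
v=2: v_2(a)=-3, v_2(b)=-7; units ≡ 1, 1 (mod 8); ε·ε+αω+βω = 0·0+-3·0+-7·0 ≡ 0  ⇒  (a,b)_2 = +1.
v=5: a=5^-1·(≡2), b=5^-8·(≡1) mod 5; (2|5)=-1, (1|5)=+1; (−1)^{-1·-8·2}·(-1)^-8·(+1)^-1 = +1.
v=∞: 13090 > 0 and 34034 > 0  ⇒  (a,b)_∞ = +1.
v=7: a=7^1·(≡4), b=7^3·(≡2) mod 7; (4|7)=+1, (2|7)=+1; (−1)^{1·3·3}·(+1)^3·(+1)^1 = -1.
v=17: a=17^1·(≡6), b=17^3·(≡2) mod 17; (6|17)=-1, (2|17)=+1; (−1)^{1·3·8}·(-1)^3·(+1)^1 = -1.
|Ram(13090, 34034)| = 2, even; anisotropic at {7, 17}.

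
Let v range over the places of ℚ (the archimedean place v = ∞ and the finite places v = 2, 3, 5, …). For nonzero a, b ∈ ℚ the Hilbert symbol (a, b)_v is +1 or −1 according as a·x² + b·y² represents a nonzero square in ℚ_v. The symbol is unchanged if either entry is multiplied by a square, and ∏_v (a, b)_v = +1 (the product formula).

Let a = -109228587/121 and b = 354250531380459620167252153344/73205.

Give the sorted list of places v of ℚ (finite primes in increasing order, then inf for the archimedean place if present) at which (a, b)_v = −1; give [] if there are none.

Mod squares: a ≡ -646323, b ≡ 596505. Check v ∈ {∞, 2, 3, 5, 7, 11, 13, 17, 19, 23, 29}.
v=23: a=23^1·(≡22), b=23^3·(≡5) mod 23; (22|23)=-1, (5|23)=-1; (−1)^{1·3·11}·(-1)^3·(-1)^1 = -1.
v=13: a=13^2·(≡6), b=13^5·(≡6) mod 13; (6|13)=-1, (6|13)=-1; (−1)^{2·5·6}·(-1)^5·(-1)^2 = -1.
v=17: a=17^1·(≡12), b=17^4·(≡16) mod 17; (12|17)=-1, (16|17)=+1; (−1)^{1·4·8}·(-1)^4·(+1)^1 = +1.
v=7: a=7^0·(≡4), b=7^1·(≡1) mod 7; (4|7)=+1, (1|7)=+1; (−1)^{0·1·3}·(+1)^1·(+1)^0 = +1.
v=2: v_2(a)=0, v_2(b)=10; units ≡ 5, 1 (mod 8); ε·ε+αω+βω = 0·0+0·0+10·1 ≡ 0  ⇒  (a,b)_2 = +1.
v=11: a=11^-2·(≡5), b=11^-4·(≡10) mod 11; (5|11)=+1, (10|11)=-1; (−1)^{-2·-4·5}·(+1)^-4·(-1)^-2 = +1.
v=5: a=5^0·(≡3), b=5^-1·(≡4) mod 5; (3|5)=-1, (4|5)=+1; (−1)^{0·-1·2}·(-1)^-1·(+1)^0 = -1.
v=19: a=19^1·(≡2), b=19^3·(≡16) mod 19; (2|19)=-1, (16|19)=+1; (−1)^{1·3·9}·(-1)^3·(+1)^1 = +1.
v=29: a=29^1·(≡15), b=29^4·(≡24) mod 29; (15|29)=-1, (24|29)=+1; (−1)^{1·4·14}·(-1)^4·(+1)^1 = +1.
v=3: a=3^1·(≡1), b=3^3·(≡1) mod 3; (1|3)=+1, (1|3)=+1; (−1)^{1·3·1}·(+1)^3·(+1)^1 = -1.
v=∞: -646323 < 0 and 596505 > 0  ⇒  (a,b)_∞ = +1.
|Ram(-646323, 596505)| = 4, even; anisotropic at {3, 5, 13, 23}.

[3, 5, 13, 23]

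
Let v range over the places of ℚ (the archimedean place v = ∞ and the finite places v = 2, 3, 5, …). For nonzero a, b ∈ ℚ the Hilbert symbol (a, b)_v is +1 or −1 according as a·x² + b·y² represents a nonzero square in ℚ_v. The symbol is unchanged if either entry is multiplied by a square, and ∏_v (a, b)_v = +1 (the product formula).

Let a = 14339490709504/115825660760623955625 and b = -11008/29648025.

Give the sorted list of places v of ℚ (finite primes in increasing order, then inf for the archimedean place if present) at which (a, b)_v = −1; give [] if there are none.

[]

Mod squares: a ≡ 1, b ≡ -43. Check v ∈ {∞, 2, 3, 5, 11, 43}.
v=43: a=43^4·(≡24), b=43^1·(≡42) mod 43; (24|43)=+1, (42|43)=-1; (−1)^{4·1·21}·(+1)^1·(-1)^4 = +1.
v=11: a=11^-12·(≡9), b=11^-4·(≡3) mod 11; (9|11)=+1, (3|11)=+1; (−1)^{-12·-4·5}·(+1)^-4·(+1)^-12 = +1.
v=∞: 1 > 0 and -43 < 0  ⇒  (a,b)_∞ = +1.
v=2: v_2(a)=22, v_2(b)=8; units ≡ 1, 5 (mod 8); ε·ε+αω+βω = 0·0+22·1+8·0 ≡ 0  ⇒  (a,b)_2 = +1.
v=3: a=3^-10·(≡1), b=3^-4·(≡2) mod 3; (1|3)=+1, (2|3)=-1; (−1)^{-10·-4·1}·(+1)^-4·(-1)^-10 = +1.
v=5: a=5^-4·(≡1), b=5^-2·(≡2) mod 5; (1|5)=+1, (2|5)=-1; (−1)^{-4·-2·2}·(+1)^-2·(-1)^-4 = +1.
Ram(a, b) = ∅: the form 1·x² + -43·y² − z² is isotropic over every ℚ_v, so by Hasse–Minkowski it is isotropic over ℚ.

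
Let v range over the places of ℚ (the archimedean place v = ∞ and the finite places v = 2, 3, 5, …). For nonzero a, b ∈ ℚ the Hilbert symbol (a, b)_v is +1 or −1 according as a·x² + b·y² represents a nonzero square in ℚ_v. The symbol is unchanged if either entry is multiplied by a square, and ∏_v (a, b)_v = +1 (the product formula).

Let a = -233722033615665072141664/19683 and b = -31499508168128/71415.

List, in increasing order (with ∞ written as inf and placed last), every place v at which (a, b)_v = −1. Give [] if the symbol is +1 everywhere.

[2, 3, 5, 11, 17, inf]

(a, b) ≡ (-9282, -2145) mod (ℚ^×)²; places V = {2, 3, 5, 7, 11, 13, 17, 23, 29, 37, ∞}.
(a,b)_5: α=0, u≡2; β=-1, v≡4 (mod 5); (2|5)=-1, (4|5)=+1; sign (−1)^0·-1^-1·+1^0 = -1.
(a,b)_17: α=5, u≡9; β=4, v≡3 (mod 17); (9|17)=+1, (3|17)=-1; sign (−1)^0·+1^4·-1^5 = -1.
(a,b)_2: α=5, β=6; u≡7, v≡7 (mod 8); ε(u)ε(v)=1·1, αω(v)=5·0, βω(u)=6·0; sum ≡ 1  ⇒  -1.
(a,b)_3: α=-9, u≡2; β=-3, v≡2 (mod 3); (2|3)=-1, (2|3)=-1; sign (−1)^1·-1^-3·-1^-9 = -1.
(a,b)_23: α=0, u≡21; β=-2, v≡22 (mod 23); (21|23)=-1, (22|23)=-1; sign (−1)^0·-1^-2·-1^0 = +1.
(a,b)_11: α=2, u≡6; β=1, v≡3 (mod 11); (6|11)=-1, (3|11)=+1; sign (−1)^0·-1^1·+1^2 = -1.
(a,b)_29: α=2, u≡11; β=2, v≡9 (mod 29); (11|29)=-1, (9|29)=+1; sign (−1)^0·-1^2·+1^2 = +1.
(a,b)_7: α=5, u≡1; β=2, v≡2 (mod 7); (1|7)=+1, (2|7)=+1; sign (−1)^0·+1^2·+1^5 = +1.
(a,b)_13: α=3, u≡3; β=1, v≡3 (mod 13); (3|13)=+1, (3|13)=+1; sign (−1)^0·+1^1·+1^3 = +1.
(a,b)_∞: sgn(-9282)=−, sgn(-2145)=−, so -1.
(a,b)_37: α=2, u≡13; β=0, v≡7 (mod 37); (13|37)=-1, (7|37)=+1; sign (−1)^0·-1^0·+1^2 = +1.
Ram(-9282, -2145) = {2, 3, 5, 11, 17, ∞}; no ℚ_2-point on the conic.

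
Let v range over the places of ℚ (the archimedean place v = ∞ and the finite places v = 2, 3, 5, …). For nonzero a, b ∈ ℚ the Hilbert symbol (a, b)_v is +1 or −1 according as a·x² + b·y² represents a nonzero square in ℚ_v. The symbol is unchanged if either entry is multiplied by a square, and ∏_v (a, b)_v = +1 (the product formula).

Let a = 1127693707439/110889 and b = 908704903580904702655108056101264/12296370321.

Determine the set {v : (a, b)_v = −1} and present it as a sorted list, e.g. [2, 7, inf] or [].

[31, 47]

(a, b) ≡ (23089079, 76371569) mod (ℚ^×)²; places V = {2, 3, 13, 17, 23, 31, 37, 43, 47, 53, ∞}.
(a,b)_2: α=0, β=4; u≡7, v≡1 (mod 8); ε(u)ε(v)=1·0, αω(v)=0·0, βω(u)=4·0; sum ≡ 0  ⇒  +1.
(a,b)_31: α=1, u≡24; β=3, v≡12 (mod 31); (24|31)=-1, (12|31)=-1; sign (−1)^1·-1^3·-1^1 = -1.
(a,b)_43: α=0, u≡23; β=1, v≡13 (mod 43); (23|43)=+1, (13|43)=+1; sign (−1)^0·+1^1·+1^0 = +1.
(a,b)_3: α=-4, u≡2; β=-8, v≡2 (mod 3); (2|3)=-1, (2|3)=-1; sign (−1)^0·-1^-8·-1^-4 = +1.
(a,b)_53: α=1, u≡49; β=3, v≡6 (mod 53); (49|53)=+1, (6|53)=+1; sign (−1)^0·+1^3·+1^1 = +1.
(a,b)_23: α=1, u≡7; β=3, v≡2 (mod 23); (7|23)=-1, (2|23)=+1; sign (−1)^1·-1^3·+1^1 = +1.
(a,b)_47: α=1, u≡30; β=3, v≡41 (mod 47); (30|47)=-1, (41|47)=-1; sign (−1)^1·-1^3·-1^1 = -1.
(a,b)_13: α=3, u≡9; β=8, v≡3 (mod 13); (9|13)=+1, (3|13)=+1; sign (−1)^0·+1^8·+1^3 = +1.
(a,b)_∞: sgn(23089079)=+, sgn(76371569)=+, so +1.
(a,b)_17: α=2, u≡1; β=2, v≡4 (mod 17); (1|17)=+1, (4|17)=+1; sign (−1)^0·+1^2·+1^2 = +1.
(a,b)_37: α=-2, u≡22; β=-4, v≡31 (mod 37); (22|37)=-1, (31|37)=-1; sign (−1)^0·-1^-4·-1^-2 = +1.
Ram(23089079, 76371569) = {31, 47}; no ℚ_31-point on the conic.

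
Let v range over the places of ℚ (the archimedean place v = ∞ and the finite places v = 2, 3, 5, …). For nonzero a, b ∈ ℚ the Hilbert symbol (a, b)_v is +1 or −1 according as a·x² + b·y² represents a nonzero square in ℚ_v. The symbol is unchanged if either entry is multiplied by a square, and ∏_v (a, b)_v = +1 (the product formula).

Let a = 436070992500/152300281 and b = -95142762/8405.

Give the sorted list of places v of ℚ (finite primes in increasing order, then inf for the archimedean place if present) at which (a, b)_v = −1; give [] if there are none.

[2, 5, 11, 13]

(a, b) ≡ (13, -4290) mod (ℚ^×)²; places V = {2, 3, 5, 7, 11, 13, 37, 41, 43, ∞}.
(a,b)_∞: sgn(13)=+, sgn(-4290)=−, so +1.
(a,b)_37: α=2, u≡8; β=2, v≡35 (mod 37); (8|37)=-1, (35|37)=-1; sign (−1)^0·-1^2·-1^2 = +1.
(a,b)_2: α=2, β=1; u≡5, v≡7 (mod 8); ε(u)ε(v)=0·1, αω(v)=2·0, βω(u)=1·1; sum ≡ 1  ⇒  -1.
(a,b)_13: α=1, u≡12; β=1, v≡2 (mod 13); (12|13)=+1, (2|13)=-1; sign (−1)^0·+1^1·-1^1 = -1.
(a,b)_5: α=4, u≡3; β=-1, v≡3 (mod 5); (3|5)=-1, (3|5)=-1; sign (−1)^0·-1^-1·-1^4 = -1.
(a,b)_3: α=4, u≡1; β=5, v≡1 (mod 3); (1|3)=+1, (1|3)=+1; sign (−1)^0·+1^5·+1^4 = +1.
(a,b)_43: α=-2, u≡36; β=0, v≡25 (mod 43); (36|43)=+1, (25|43)=+1; sign (−1)^0·+1^0·+1^-2 = +1.
(a,b)_11: α=2, u≡10; β=1, v≡2 (mod 11); (10|11)=-1, (2|11)=-1; sign (−1)^0·-1^1·-1^2 = -1.
(a,b)_7: α=-2, u≡3; β=0, v≡4 (mod 7); (3|7)=-1, (4|7)=+1; sign (−1)^0·-1^0·+1^-2 = +1.
(a,b)_41: α=-2, u≡28; β=-2, v≡15 (mod 41); (28|41)=-1, (15|41)=-1; sign (−1)^0·-1^-2·-1^-2 = +1.
Ram(13, -4290) = {2, 5, 11, 13}; no ℚ_2-point on the conic.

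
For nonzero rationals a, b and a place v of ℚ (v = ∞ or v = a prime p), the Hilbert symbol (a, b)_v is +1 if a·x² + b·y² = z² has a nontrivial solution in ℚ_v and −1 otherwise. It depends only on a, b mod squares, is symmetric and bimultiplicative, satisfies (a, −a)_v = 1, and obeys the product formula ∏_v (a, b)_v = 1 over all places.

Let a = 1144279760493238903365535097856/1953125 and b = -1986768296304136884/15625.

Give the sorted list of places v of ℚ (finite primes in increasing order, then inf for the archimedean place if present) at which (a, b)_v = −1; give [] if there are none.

Mod squares: a ≡ 168245, b ≡ -7429. Check v ∈ {∞, 2, 3, 5, 7, 11, 17, 19, 23}.
v=11: a=11^3·(≡5), b=11^2·(≡10) mod 11; (5|11)=+1, (10|11)=-1; (−1)^{3·2·5}·(+1)^2·(-1)^3 = -1.
v=7: a=7^3·(≡1), b=7^2·(≡5) mod 7; (1|7)=+1, (5|7)=-1; (−1)^{3·2·3}·(+1)^2·(-1)^3 = -1.
v=5: a=5^-9·(≡1), b=5^-6·(≡1) mod 5; (1|5)=+1, (1|5)=+1; (−1)^{-9·-6·2}·(+1)^-6·(+1)^-9 = +1.
v=3: a=3^12·(≡2), b=3^10·(≡2) mod 3; (2|3)=-1, (2|3)=-1; (−1)^{12·10·1}·(-1)^10·(-1)^12 = +1.
v=∞: 168245 > 0 and -7429 < 0  ⇒  (a,b)_∞ = +1.
v=2: v_2(a)=10, v_2(b)=2; units ≡ 5, 3 (mod 8); ε·ε+αω+βω = 0·1+10·1+2·1 ≡ 0  ⇒  (a,b)_2 = +1.
v=19: a=19^5·(≡5), b=19^3·(≡14) mod 19; (5|19)=+1, (14|19)=-1; (−1)^{5·3·9}·(+1)^3·(-1)^5 = +1.
v=23: a=23^5·(≡2), b=23^3·(≡21) mod 23; (2|23)=+1, (21|23)=-1; (−1)^{5·3·11}·(+1)^3·(-1)^5 = +1.
v=17: a=17^2·(≡9), b=17^1·(≡7) mod 17; (9|17)=+1, (7|17)=-1; (−1)^{2·1·8}·(+1)^1·(-1)^2 = +1.
Ram(168245, -7429) = {7, 11}; no ℚ_7-point on the conic.

[7, 11]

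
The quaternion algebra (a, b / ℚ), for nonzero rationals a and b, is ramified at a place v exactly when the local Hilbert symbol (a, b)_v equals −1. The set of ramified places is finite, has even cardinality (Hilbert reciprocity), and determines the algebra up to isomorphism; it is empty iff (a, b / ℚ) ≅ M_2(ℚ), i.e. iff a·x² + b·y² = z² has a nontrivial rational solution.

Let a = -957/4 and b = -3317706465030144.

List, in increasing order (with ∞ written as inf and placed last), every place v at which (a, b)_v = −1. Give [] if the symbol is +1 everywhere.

[11, 29, 37, 41, 53, inf]

(a, b) ≡ (-957, -884411) mod (ℚ^×)²; places V = {2, 3, 11, 29, 37, 41, 53, ∞}.
(a,b)_∞: sgn(-957)=−, sgn(-884411)=−, so -1.
(a,b)_29: α=1, u≡28; β=2, v≡21 (mod 29); (28|29)=+1, (21|29)=-1; sign (−1)^0·+1^2·-1^1 = -1.
(a,b)_2: α=-2, β=12; u≡3, v≡5 (mod 8); ε(u)ε(v)=1·0, αω(v)=-2·1, βω(u)=12·1; sum ≡ 0  ⇒  +1.
(a,b)_11: α=1, u≡3; β=3, v≡3 (mod 11); (3|11)=+1, (3|11)=+1; sign (−1)^1·+1^3·+1^1 = -1.
(a,b)_41: α=0, u≡17; β=1, v≡25 (mod 41); (17|41)=-1, (25|41)=+1; sign (−1)^0·-1^1·+1^0 = -1.
(a,b)_37: α=0, u≡29; β=1, v≡16 (mod 37); (29|37)=-1, (16|37)=+1; sign (−1)^0·-1^1·+1^0 = -1.
(a,b)_53: α=0, u≡39; β=1, v≡20 (mod 53); (39|53)=-1, (20|53)=-1; sign (−1)^0·-1^1·-1^0 = -1.
(a,b)_3: α=1, u≡2; β=2, v≡1 (mod 3); (2|3)=-1, (1|3)=+1; sign (−1)^0·-1^2·+1^1 = +1.
|Ram(-957, -884411)| = 6, even; anisotropic at {11, 29, 37, 41, 53, ∞}.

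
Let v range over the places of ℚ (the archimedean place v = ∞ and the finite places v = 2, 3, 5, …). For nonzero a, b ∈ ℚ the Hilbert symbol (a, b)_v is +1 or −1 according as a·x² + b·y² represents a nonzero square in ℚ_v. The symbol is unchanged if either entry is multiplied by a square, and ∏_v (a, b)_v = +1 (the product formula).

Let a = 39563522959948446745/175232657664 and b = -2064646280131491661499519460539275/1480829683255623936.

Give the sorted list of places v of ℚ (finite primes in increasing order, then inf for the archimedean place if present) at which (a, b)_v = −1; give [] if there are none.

[11, 41]

(a, b) ≡ (145, -451) mod (ℚ^×)²; places V = {2, 3, 5, 11, 13, 17, 19, 29, 41, 53, ∞}.
(a,b)_2: α=-8, β=-8; u≡1, v≡5 (mod 8); ε(u)ε(v)=0·0, αω(v)=-8·1, βω(u)=-8·0; sum ≡ 0  ⇒  +1.
(a,b)_∞: sgn(145)=+, sgn(-451)=−, so +1.
(a,b)_3: α=-8, u≡1; β=-12, v≡2 (mod 3); (1|3)=+1, (2|3)=-1; sign (−1)^0·+1^-12·-1^-8 = +1.
(a,b)_53: α=2, u≡45; β=4, v≡12 (mod 53); (45|53)=-1, (12|53)=-1; sign (−1)^0·-1^4·-1^2 = +1.
(a,b)_41: α=6, u≡34; β=9, v≡11 (mod 41); (34|41)=-1, (11|41)=-1; sign (−1)^0·-1^9·-1^6 = -1.
(a,b)_13: α=2, u≡8; β=4, v≡4 (mod 13); (8|13)=-1, (4|13)=+1; sign (−1)^0·-1^4·+1^2 = +1.
(a,b)_29: α=1, u≡4; β=2, v≡1 (mod 29); (4|29)=+1, (1|29)=+1; sign (−1)^0·+1^2·+1^1 = +1.
(a,b)_19: α=-2, u≡10; β=-4, v≡5 (mod 19); (10|19)=-1, (5|19)=+1; sign (−1)^0·-1^-4·+1^-2 = +1.
(a,b)_17: α=-2, u≡9; β=-4, v≡16 (mod 17); (9|17)=+1, (16|17)=+1; sign (−1)^0·+1^-4·+1^-2 = +1.
(a,b)_11: α=2, u≡7; β=3, v≡1 (mod 11); (7|11)=-1, (1|11)=+1; sign (−1)^0·-1^3·+1^2 = -1.
(a,b)_5: α=1, u≡1; β=2, v≡4 (mod 5); (1|5)=+1, (4|5)=+1; sign (−1)^0·+1^2·+1^1 = +1.
|Ram(145, -451)| = 2, even; anisotropic at {11, 41}.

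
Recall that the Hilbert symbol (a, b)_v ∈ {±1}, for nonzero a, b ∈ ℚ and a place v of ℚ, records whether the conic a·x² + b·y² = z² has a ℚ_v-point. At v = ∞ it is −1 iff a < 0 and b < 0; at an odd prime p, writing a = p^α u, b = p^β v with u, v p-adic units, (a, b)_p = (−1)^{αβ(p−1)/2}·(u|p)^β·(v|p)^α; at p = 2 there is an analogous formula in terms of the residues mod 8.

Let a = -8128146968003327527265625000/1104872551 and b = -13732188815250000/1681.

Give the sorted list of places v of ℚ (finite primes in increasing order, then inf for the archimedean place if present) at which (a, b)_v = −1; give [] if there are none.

[2, 17, 19, inf]

Mod squares: a ≡ -22678, b ≡ -589. Check v ∈ {∞, 2, 3, 5, 17, 19, 23, 29, 31, 37, 41}.
v=41: a=41^-4·(≡37), b=41^-2·(≡13) mod 41; (37|41)=+1, (13|41)=-1; (−1)^{-4·-2·20}·(+1)^-2·(-1)^-4 = +1.
v=23: a=23^-1·(≡3), b=23^0·(≡9) mod 23; (3|23)=+1, (9|23)=+1; (−1)^{-1·0·11}·(+1)^0·(+1)^-1 = +1.
v=∞: -22678 < 0 and -589 < 0  ⇒  (a,b)_∞ = -1.
v=19: a=19^2·(≡13), b=19^1·(≡16) mod 19; (13|19)=-1, (16|19)=+1; (−1)^{2·1·9}·(-1)^1·(+1)^2 = -1.
v=5: a=5^10·(≡3), b=5^6·(≡4) mod 5; (3|5)=-1, (4|5)=+1; (−1)^{10·6·2}·(-1)^6·(+1)^10 = +1.
v=31: a=31^2·(≡25), b=31^1·(≡29) mod 31; (25|31)=+1, (29|31)=-1; (−1)^{2·1·15}·(+1)^1·(-1)^2 = +1.
v=37: a=37^4·(≡16), b=37^2·(≡21) mod 37; (16|37)=+1, (21|37)=+1; (−1)^{4·2·18}·(+1)^2·(+1)^4 = +1.
v=29: a=29^3·(≡25), b=29^2·(≡16) mod 29; (25|29)=+1, (16|29)=+1; (−1)^{3·2·14}·(+1)^2·(+1)^3 = +1.
v=17: a=17^-1·(≡8), b=17^0·(≡6) mod 17; (8|17)=+1, (6|17)=-1; (−1)^{-1·0·8}·(+1)^0·(-1)^-1 = -1.
v=2: v_2(a)=3, v_2(b)=4; units ≡ 5, 3 (mod 8); ε·ε+αω+βω = 0·1+3·1+4·1 ≡ 1  ⇒  (a,b)_2 = -1.
v=3: a=3^8·(≡2), b=3^4·(≡2) mod 3; (2|3)=-1, (2|3)=-1; (−1)^{8·4·1}·(-1)^4·(-1)^8 = +1.
Ram(-22678, -589) = {2, 17, 19, ∞}; no ℚ_2-point on the conic.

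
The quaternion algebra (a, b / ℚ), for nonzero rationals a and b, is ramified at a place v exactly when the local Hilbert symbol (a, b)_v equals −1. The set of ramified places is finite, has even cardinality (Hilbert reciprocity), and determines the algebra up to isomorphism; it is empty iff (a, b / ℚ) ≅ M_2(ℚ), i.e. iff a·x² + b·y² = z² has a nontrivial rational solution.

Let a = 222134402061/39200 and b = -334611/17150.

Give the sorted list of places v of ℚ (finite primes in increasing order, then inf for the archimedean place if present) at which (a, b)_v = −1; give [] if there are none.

[3, 7, 17, 19]

Mod squares: a ≡ 92378, b ≡ -714. Check v ∈ {∞, 2, 3, 5, 7, 11, 13, 17, 19, 43}.
v=43: a=43^2·(≡15), b=43^0·(≡4) mod 43; (15|43)=+1, (4|43)=+1; (−1)^{2·0·21}·(+1)^0·(+1)^2 = +1.
v=19: a=19^1·(≡4), b=19^0·(≡3) mod 19; (4|19)=+1, (3|19)=-1; (−1)^{1·0·9}·(+1)^0·(-1)^1 = -1.
v=17: a=17^3·(≡14), b=17^1·(≡16) mod 17; (14|17)=-1, (16|17)=+1; (−1)^{3·1·8}·(-1)^1·(+1)^3 = -1.
v=7: a=7^-2·(≡6), b=7^-3·(≡3) mod 7; (6|7)=-1, (3|7)=-1; (−1)^{-2·-3·3}·(-1)^-3·(-1)^-2 = -1.
v=∞: 92378 > 0 and -714 < 0  ⇒  (a,b)_∞ = +1.
v=2: v_2(a)=-5, v_2(b)=-1; units ≡ 5, 3 (mod 8); ε·ε+αω+βω = 0·1+-5·1+-1·1 ≡ 0  ⇒  (a,b)_2 = +1.
v=13: a=13^1·(≡5), b=13^0·(≡3) mod 13; (5|13)=-1, (3|13)=+1; (−1)^{1·0·6}·(-1)^0·(+1)^1 = +1.
v=5: a=5^-2·(≡2), b=5^-2·(≡4) mod 5; (2|5)=-1, (4|5)=+1; (−1)^{-2·-2·2}·(-1)^-2·(+1)^-2 = +1.
v=11: a=11^1·(≡1), b=11^0·(≡9) mod 11; (1|11)=+1, (9|11)=+1; (−1)^{1·0·5}·(+1)^0·(+1)^1 = +1.
v=3: a=3^2·(≡2), b=3^9·(≡2) mod 3; (2|3)=-1, (2|3)=-1; (−1)^{2·9·1}·(-1)^9·(-1)^2 = -1.
Ram(92378, -714) = {3, 7, 17, 19}; no ℚ_3-point on the conic.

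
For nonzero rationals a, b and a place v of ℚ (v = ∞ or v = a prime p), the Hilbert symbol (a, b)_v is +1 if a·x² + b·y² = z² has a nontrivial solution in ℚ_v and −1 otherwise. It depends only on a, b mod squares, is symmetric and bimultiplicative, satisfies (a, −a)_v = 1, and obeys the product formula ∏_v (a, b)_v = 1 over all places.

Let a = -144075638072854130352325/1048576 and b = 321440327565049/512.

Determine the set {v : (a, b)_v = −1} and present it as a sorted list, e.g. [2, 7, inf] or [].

[2, 11, 29, 37]

Mod squares: a ≡ -365893, b ≡ 2. Check v ∈ {∞, 2, 5, 7, 11, 29, 31, 37}.
v=7: a=7^6·(≡1), b=7^4·(≡2) mod 7; (1|7)=+1, (2|7)=+1; (−1)^{6·4·3}·(+1)^4·(+1)^6 = +1.
v=29: a=29^3·(≡2), b=29^2·(≡14) mod 29; (2|29)=-1, (14|29)=-1; (−1)^{3·2·14}·(-1)^2·(-1)^3 = -1.
v=31: a=31^3·(≡19), b=31^2·(≡25) mod 31; (19|31)=+1, (25|31)=+1; (−1)^{3·2·15}·(+1)^2·(+1)^3 = +1.
v=11: a=11^3·(≡1), b=11^2·(≡6) mod 11; (1|11)=+1, (6|11)=-1; (−1)^{3·2·5}·(+1)^2·(-1)^3 = -1.
v=37: a=37^3·(≡33), b=37^2·(≡5) mod 37; (33|37)=+1, (5|37)=-1; (−1)^{3·2·18}·(+1)^2·(-1)^3 = -1.
v=2: v_2(a)=-20, v_2(b)=-9; units ≡ 3, 1 (mod 8); ε·ε+αω+βω = 1·0+-20·0+-9·1 ≡ 1  ⇒  (a,b)_2 = -1.
v=5: a=5^2·(≡2), b=5^0·(≡2) mod 5; (2|5)=-1, (2|5)=-1; (−1)^{2·0·2}·(-1)^0·(-1)^2 = +1.
v=∞: -365893 < 0 and 2 > 0  ⇒  (a,b)_∞ = +1.
|Ram(-365893, 2)| = 4, even; anisotropic at {2, 11, 29, 37}.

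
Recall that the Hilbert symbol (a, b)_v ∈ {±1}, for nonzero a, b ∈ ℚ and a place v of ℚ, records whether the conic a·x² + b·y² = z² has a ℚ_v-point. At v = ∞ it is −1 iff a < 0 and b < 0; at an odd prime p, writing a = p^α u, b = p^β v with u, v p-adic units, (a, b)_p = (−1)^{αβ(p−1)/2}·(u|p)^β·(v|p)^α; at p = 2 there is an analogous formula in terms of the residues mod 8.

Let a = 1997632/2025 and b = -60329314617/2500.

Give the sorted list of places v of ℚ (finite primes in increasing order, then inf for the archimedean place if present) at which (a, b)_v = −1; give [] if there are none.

(a, b) ≡ (13, -33) mod (ℚ^×)²; places V = {2, 3, 5, 7, 11, 13, 23, ∞}.
(a,b)_∞: sgn(13)=+, sgn(-33)=−, so +1.
(a,b)_11: α=0, u≡10; β=3, v≡6 (mod 11); (10|11)=-1, (6|11)=-1; sign (−1)^0·-1^3·-1^0 = -1.
(a,b)_7: α=4, u≡3; β=0, v≡2 (mod 7); (3|7)=-1, (2|7)=+1; sign (−1)^0·-1^0·+1^4 = +1.
(a,b)_2: α=6, β=-2; u≡5, v≡7 (mod 8); ε(u)ε(v)=0·1, αω(v)=6·0, βω(u)=-2·1; sum ≡ 0  ⇒  +1.
(a,b)_3: α=-4, u≡1; β=1, v≡1 (mod 3); (1|3)=+1, (1|3)=+1; sign (−1)^0·+1^1·+1^-4 = +1.
(a,b)_13: α=1, u≡3; β=4, v≡2 (mod 13); (3|13)=+1, (2|13)=-1; sign (−1)^0·+1^4·-1^1 = -1.
(a,b)_23: α=0, u≡13; β=2, v≡13 (mod 23); (13|23)=+1, (13|23)=+1; sign (−1)^0·+1^2·+1^0 = +1.
(a,b)_5: α=-2, u≡2; β=-4, v≡2 (mod 5); (2|5)=-1, (2|5)=-1; sign (−1)^0·-1^-4·-1^-2 = +1.
Ram(13, -33) = {11, 13}; no ℚ_11-point on the conic.

[11, 13]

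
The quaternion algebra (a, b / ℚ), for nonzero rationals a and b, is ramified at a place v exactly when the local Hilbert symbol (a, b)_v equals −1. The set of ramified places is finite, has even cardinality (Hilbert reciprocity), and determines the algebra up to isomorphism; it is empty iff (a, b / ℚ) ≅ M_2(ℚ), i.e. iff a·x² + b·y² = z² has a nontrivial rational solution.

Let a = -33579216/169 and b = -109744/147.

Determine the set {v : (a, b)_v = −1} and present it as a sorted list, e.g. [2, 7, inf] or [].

Mod squares: a ≡ -233189, b ≡ -57. Check v ∈ {∞, 2, 3, 7, 11, 13, 17, 19, 29, 43}.
v=∞: -233189 < 0 and -57 < 0  ⇒  (a,b)_∞ = -1.
v=19: a=19^0·(≡11), b=19^3·(≡7) mod 19; (11|19)=+1, (7|19)=+1; (−1)^{0·3·9}·(+1)^3·(+1)^0 = +1.
v=13: a=13^-2·(≡5), b=13^0·(≡7) mod 13; (5|13)=-1, (7|13)=-1; (−1)^{-2·0·6}·(-1)^0·(-1)^-2 = +1.
v=11: a=11^1·(≡5), b=11^0·(≡9) mod 11; (5|11)=+1, (9|11)=+1; (−1)^{1·0·5}·(+1)^0·(+1)^1 = +1.
v=17: a=17^1·(≡1), b=17^0·(≡10) mod 17; (1|17)=+1, (10|17)=-1; (−1)^{1·0·8}·(+1)^0·(-1)^1 = -1.
v=7: a=7^0·(≡1), b=7^-2·(≡3) mod 7; (1|7)=+1, (3|7)=-1; (−1)^{0·-2·3}·(+1)^-2·(-1)^0 = +1.
v=43: a=43^1·(≡25), b=43^0·(≡33) mod 43; (25|43)=+1, (33|43)=-1; (−1)^{1·0·21}·(+1)^0·(-1)^1 = -1.
v=3: a=3^2·(≡1), b=3^-1·(≡2) mod 3; (1|3)=+1, (2|3)=-1; (−1)^{2·-1·1}·(+1)^-1·(-1)^2 = +1.
v=2: v_2(a)=4, v_2(b)=4; units ≡ 3, 7 (mod 8); ε·ε+αω+βω = 1·1+4·0+4·1 ≡ 1  ⇒  (a,b)_2 = -1.
v=29: a=29^1·(≡10), b=29^0·(≡25) mod 29; (10|29)=-1, (25|29)=+1; (−1)^{1·0·14}·(-1)^0·(+1)^1 = +1.
(-233189, -57 / ℚ) ramifies at {2, 17, 43, ∞}: a division algebra.

[2, 17, 43, inf]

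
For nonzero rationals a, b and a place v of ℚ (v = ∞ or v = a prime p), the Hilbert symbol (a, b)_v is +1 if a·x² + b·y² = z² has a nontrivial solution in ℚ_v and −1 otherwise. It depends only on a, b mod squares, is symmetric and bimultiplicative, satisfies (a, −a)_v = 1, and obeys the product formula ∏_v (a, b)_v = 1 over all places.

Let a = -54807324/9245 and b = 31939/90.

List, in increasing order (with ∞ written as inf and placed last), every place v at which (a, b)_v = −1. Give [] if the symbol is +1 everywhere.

Mod squares: a ≡ -40755, b ≡ 190. Check v ∈ {∞, 2, 3, 5, 11, 13, 19, 41, 43}.
v=11: a=11^1·(≡2), b=11^0·(≡3) mod 11; (2|11)=-1, (3|11)=+1; (−1)^{1·0·5}·(-1)^0·(+1)^1 = +1.
v=43: a=43^-2·(≡35), b=43^0·(≡19) mod 43; (35|43)=+1, (19|43)=-1; (−1)^{-2·0·21}·(+1)^0·(-1)^-2 = +1.
v=5: a=5^-1·(≡4), b=5^-1·(≡3) mod 5; (4|5)=+1, (3|5)=-1; (−1)^{-1·-1·2}·(+1)^-1·(-1)^-1 = -1.
v=41: a=41^2·(≡18), b=41^2·(≡28) mod 41; (18|41)=+1, (28|41)=-1; (−1)^{2·2·20}·(+1)^2·(-1)^2 = +1.
v=3: a=3^1·(≡2), b=3^-2·(≡1) mod 3; (2|3)=-1, (1|3)=+1; (−1)^{1·-2·1}·(-1)^-2·(+1)^1 = +1.
v=2: v_2(a)=2, v_2(b)=-1; units ≡ 5, 7 (mod 8); ε·ε+αω+βω = 0·1+2·0+-1·1 ≡ 1  ⇒  (a,b)_2 = -1.
v=19: a=19^1·(≡2), b=19^1·(≡2) mod 19; (2|19)=-1, (2|19)=-1; (−1)^{1·1·9}·(-1)^1·(-1)^1 = -1.
v=∞: -40755 < 0 and 190 > 0  ⇒  (a,b)_∞ = +1.
v=13: a=13^1·(≡2), b=13^0·(≡2) mod 13; (2|13)=-1, (2|13)=-1; (−1)^{1·0·6}·(-1)^0·(-1)^1 = -1.
(-40755, 190 / ℚ) ramifies at {2, 5, 13, 19}: a division algebra.

[2, 5, 13, 19]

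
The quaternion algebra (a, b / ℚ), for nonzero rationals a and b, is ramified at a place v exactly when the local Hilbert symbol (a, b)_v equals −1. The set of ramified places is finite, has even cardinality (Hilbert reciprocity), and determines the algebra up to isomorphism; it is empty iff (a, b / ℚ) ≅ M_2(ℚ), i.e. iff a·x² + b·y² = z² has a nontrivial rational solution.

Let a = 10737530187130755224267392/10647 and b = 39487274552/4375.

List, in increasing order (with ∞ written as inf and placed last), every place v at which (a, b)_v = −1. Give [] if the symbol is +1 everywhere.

Mod squares: a ≡ 60214, b ≡ 5474. Check v ∈ {∞, 2, 3, 5, 7, 11, 13, 17, 19, 23}.
v=7: a=7^-1·(≡6), b=7^-1·(≡6) mod 7; (6|7)=-1, (6|7)=-1; (−1)^{-1·-1·3}·(-1)^-1·(-1)^-1 = -1.
v=19: a=19^2·(≡3), b=19^2·(≡14) mod 19; (3|19)=-1, (14|19)=-1; (−1)^{2·2·9}·(-1)^2·(-1)^2 = +1.
v=3: a=3^-2·(≡1), b=3^0·(≡2) mod 3; (1|3)=+1, (2|3)=-1; (−1)^{-2·0·1}·(+1)^0·(-1)^-2 = +1.
v=5: a=5^0·(≡1), b=5^-4·(≡1) mod 5; (1|5)=+1, (1|5)=+1; (−1)^{0·-4·2}·(+1)^-4·(+1)^0 = +1.
v=2: v_2(a)=7, v_2(b)=3; units ≡ 3, 1 (mod 8); ε·ε+αω+βω = 1·0+7·0+3·1 ≡ 1  ⇒  (a,b)_2 = -1.
v=23: a=23^3·(≡17), b=23^1·(≡16) mod 23; (17|23)=-1, (16|23)=+1; (−1)^{3·1·11}·(-1)^1·(+1)^3 = +1.
v=17: a=17^9·(≡14), b=17^3·(≡13) mod 17; (14|17)=-1, (13|17)=+1; (−1)^{9·3·8}·(-1)^3·(+1)^9 = -1.
v=∞: 60214 > 0 and 5474 > 0  ⇒  (a,b)_∞ = +1.
v=11: a=11^5·(≡6), b=11^2·(≡8) mod 11; (6|11)=-1, (8|11)=-1; (−1)^{5·2·5}·(-1)^2·(-1)^5 = -1.
v=13: a=13^-2·(≡5), b=13^0·(≡9) mod 13; (5|13)=-1, (9|13)=+1; (−1)^{-2·0·6}·(-1)^0·(+1)^-2 = +1.
|Ram(60214, 5474)| = 4, even; anisotropic at {2, 7, 11, 17}.

[2, 7, 11, 17]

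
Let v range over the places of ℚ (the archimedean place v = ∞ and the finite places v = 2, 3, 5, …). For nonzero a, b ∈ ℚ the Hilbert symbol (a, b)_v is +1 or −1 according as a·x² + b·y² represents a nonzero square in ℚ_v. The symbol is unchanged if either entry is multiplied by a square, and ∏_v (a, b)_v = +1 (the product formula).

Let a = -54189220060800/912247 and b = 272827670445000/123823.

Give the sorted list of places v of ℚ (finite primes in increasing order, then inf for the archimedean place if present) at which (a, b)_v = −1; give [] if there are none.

[2, 11, 29, 31]

(a, b) ≡ (-4774, 138446) mod (ℚ^×)²; places V = {2, 3, 5, 7, 11, 19, 29, 31, ∞}.
(a,b)_31: α=1, u≡5; β=1, v≡7 (mod 31); (5|31)=+1, (7|31)=+1; sign (−1)^1·+1^1·+1^1 = -1.
(a,b)_2: α=7, β=3; u≡5, v≡7 (mod 8); ε(u)ε(v)=0·1, αω(v)=7·0, βω(u)=3·1; sum ≡ 1  ⇒  -1.
(a,b)_∞: sgn(-4774)=−, sgn(138446)=+, so +1.
(a,b)_7: α=-1, u≡4; β=-3, v≡5 (mod 7); (4|7)=+1, (5|7)=-1; sign (−1)^1·+1^-3·-1^-1 = +1.
(a,b)_3: α=10, u≡2; β=8, v≡2 (mod 3); (2|3)=-1, (2|3)=-1; sign (−1)^0·-1^8·-1^10 = +1.
(a,b)_5: α=2, u≡4; β=4, v≡4 (mod 5); (4|5)=+1, (4|5)=+1; sign (−1)^0·+1^4·+1^2 = +1.
(a,b)_19: α=-4, u≡10; β=-2, v≡12 (mod 19); (10|19)=-1, (12|19)=-1; sign (−1)^0·-1^-2·-1^-4 = +1.
(a,b)_29: α=2, u≡19; β=3, v≡26 (mod 29); (19|29)=-1, (26|29)=-1; sign (−1)^0·-1^3·-1^2 = -1.
(a,b)_11: α=1, u≡2; β=1, v≡8 (mod 11); (2|11)=-1, (8|11)=-1; sign (−1)^1·-1^1·-1^1 = -1.
|Ram(-4774, 138446)| = 4, even; anisotropic at {2, 11, 29, 31}.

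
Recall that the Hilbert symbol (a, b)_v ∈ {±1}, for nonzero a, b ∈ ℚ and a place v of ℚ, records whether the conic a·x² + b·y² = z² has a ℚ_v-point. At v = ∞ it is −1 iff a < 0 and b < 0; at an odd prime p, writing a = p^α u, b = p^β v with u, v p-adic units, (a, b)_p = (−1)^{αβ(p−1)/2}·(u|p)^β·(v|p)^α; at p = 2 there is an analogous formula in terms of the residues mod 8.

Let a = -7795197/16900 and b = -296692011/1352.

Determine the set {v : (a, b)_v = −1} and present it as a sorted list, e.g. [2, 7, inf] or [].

[2, 3, 11, 29, 37, inf]

Mod squares: a ≡ -37, b ≡ -1345542. Check v ∈ {∞, 2, 3, 5, 7, 11, 13, 17, 19, 29, 37}.
v=11: a=11^0·(≡2), b=11^1·(≡1) mod 11; (2|11)=-1, (1|11)=+1; (−1)^{0·1·5}·(-1)^1·(+1)^0 = -1.
v=19: a=19^0·(≡1), b=19^1·(≡3) mod 19; (1|19)=+1, (3|19)=-1; (−1)^{0·1·9}·(+1)^1·(-1)^0 = +1.
v=3: a=3^6·(≡2), b=3^3·(≡1) mod 3; (2|3)=-1, (1|3)=+1; (−1)^{6·3·1}·(-1)^3·(+1)^6 = -1.
v=2: v_2(a)=-2, v_2(b)=-3; units ≡ 3, 5 (mod 8); ε·ε+αω+βω = 1·0+-2·1+-3·1 ≡ 1  ⇒  (a,b)_2 = -1.
v=17: a=17^2·(≡3), b=17^0·(≡9) mod 17; (3|17)=-1, (9|17)=+1; (−1)^{2·0·8}·(-1)^0·(+1)^2 = +1.
v=37: a=37^1·(≡25), b=37^1·(≡32) mod 37; (25|37)=+1, (32|37)=-1; (−1)^{1·1·18}·(+1)^1·(-1)^1 = -1.
v=13: a=13^-2·(≡5), b=13^-2·(≡1) mod 13; (5|13)=-1, (1|13)=+1; (−1)^{-2·-2·6}·(-1)^-2·(+1)^-2 = +1.
v=∞: -37 < 0 and -1345542 < 0  ⇒  (a,b)_∞ = -1.
v=7: a=7^0·(≡5), b=7^2·(≡5) mod 7; (5|7)=-1, (5|7)=-1; (−1)^{0·2·3}·(-1)^2·(-1)^0 = +1.
v=5: a=5^-2·(≡3), b=5^0·(≡2) mod 5; (3|5)=-1, (2|5)=-1; (−1)^{-2·0·2}·(-1)^0·(-1)^-2 = +1.
v=29: a=29^0·(≡12), b=29^1·(≡10) mod 29; (12|29)=-1, (10|29)=-1; (−1)^{0·1·14}·(-1)^1·(-1)^0 = -1.
Ram(-37, -1345542) = {2, 3, 11, 29, 37, ∞}; no ℚ_2-point on the conic.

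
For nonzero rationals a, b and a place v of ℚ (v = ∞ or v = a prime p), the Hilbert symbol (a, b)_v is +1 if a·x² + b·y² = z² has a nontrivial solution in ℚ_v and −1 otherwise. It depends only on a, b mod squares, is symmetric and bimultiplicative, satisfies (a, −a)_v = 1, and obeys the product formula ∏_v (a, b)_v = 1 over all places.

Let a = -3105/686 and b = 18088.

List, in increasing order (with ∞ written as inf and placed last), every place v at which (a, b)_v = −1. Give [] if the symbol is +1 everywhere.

[2, 5, 19, 23]

Mod squares: a ≡ -4830, b ≡ 4522. Check v ∈ {∞, 2, 3, 5, 7, 17, 19, 23}.
v=5: a=5^1·(≡4), b=5^0·(≡3) mod 5; (4|5)=+1, (3|5)=-1; (−1)^{1·0·2}·(+1)^0·(-1)^1 = -1.
v=3: a=3^3·(≡1), b=3^0·(≡1) mod 3; (1|3)=+1, (1|3)=+1; (−1)^{3·0·1}·(+1)^0·(+1)^3 = +1.
v=2: v_2(a)=-1, v_2(b)=3; units ≡ 1, 5 (mod 8); ε·ε+αω+βω = 0·0+-1·1+3·0 ≡ 1  ⇒  (a,b)_2 = -1.
v=17: a=17^0·(≡1), b=17^1·(≡10) mod 17; (1|17)=+1, (10|17)=-1; (−1)^{0·1·8}·(+1)^1·(-1)^0 = +1.
v=19: a=19^0·(≡15), b=19^1·(≡2) mod 19; (15|19)=-1, (2|19)=-1; (−1)^{0·1·9}·(-1)^1·(-1)^0 = -1.
v=7: a=7^-3·(≡5), b=7^1·(≡1) mod 7; (5|7)=-1, (1|7)=+1; (−1)^{-3·1·3}·(-1)^1·(+1)^-3 = +1.
v=23: a=23^1·(≡5), b=23^0·(≡10) mod 23; (5|23)=-1, (10|23)=-1; (−1)^{1·0·11}·(-1)^0·(-1)^1 = -1.
v=∞: -4830 < 0 and 4522 > 0  ⇒  (a,b)_∞ = +1.
|Ram(-4830, 4522)| = 4, even; anisotropic at {2, 5, 19, 23}.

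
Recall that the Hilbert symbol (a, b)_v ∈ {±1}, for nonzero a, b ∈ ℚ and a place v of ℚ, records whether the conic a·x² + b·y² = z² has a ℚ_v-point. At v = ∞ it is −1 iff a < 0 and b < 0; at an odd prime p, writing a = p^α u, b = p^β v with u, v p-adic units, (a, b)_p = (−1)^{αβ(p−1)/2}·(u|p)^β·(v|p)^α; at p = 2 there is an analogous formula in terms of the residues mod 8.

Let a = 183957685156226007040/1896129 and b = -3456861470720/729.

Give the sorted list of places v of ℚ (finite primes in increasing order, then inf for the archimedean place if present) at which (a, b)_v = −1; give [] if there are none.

(a, b) ≡ (1015, -5) mod (ℚ^×)²; places V = {2, 3, 5, 7, 17, 29, ∞}.
(a,b)_∞: sgn(1015)=+, sgn(-5)=−, so +1.
(a,b)_17: α=-2, u≡3; β=0, v≡11 (mod 17); (3|17)=-1, (11|17)=-1; sign (−1)^0·-1^0·-1^-2 = +1.
(a,b)_29: α=3, u≡13; β=2, v≡22 (mod 29); (13|29)=+1, (22|29)=+1; sign (−1)^0·+1^2·+1^3 = +1.
(a,b)_3: α=-8, u≡1; β=-6, v≡1 (mod 3); (1|3)=+1, (1|3)=+1; sign (−1)^0·+1^-6·+1^-8 = +1.
(a,b)_7: α=3, u≡3; β=2, v≡2 (mod 7); (3|7)=-1, (2|7)=+1; sign (−1)^0·-1^2·+1^3 = +1.
(a,b)_2: α=42, β=24; u≡7, v≡3 (mod 8); ε(u)ε(v)=1·1, αω(v)=42·1, βω(u)=24·0; sum ≡ 1  ⇒  -1.
(a,b)_5: α=1, u≡2; β=1, v≡4 (mod 5); (2|5)=-1, (4|5)=+1; sign (−1)^0·-1^1·+1^1 = -1.
Ram(1015, -5) = {2, 5}; no ℚ_2-point on the conic.

[2, 5]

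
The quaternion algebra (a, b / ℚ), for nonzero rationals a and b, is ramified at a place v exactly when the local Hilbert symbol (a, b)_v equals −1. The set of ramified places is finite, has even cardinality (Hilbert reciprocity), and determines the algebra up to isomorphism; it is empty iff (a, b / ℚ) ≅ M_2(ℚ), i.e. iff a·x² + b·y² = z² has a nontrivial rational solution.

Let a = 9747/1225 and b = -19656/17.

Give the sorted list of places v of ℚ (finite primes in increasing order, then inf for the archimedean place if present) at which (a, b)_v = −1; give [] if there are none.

(a, b) ≡ (3, -9282) mod (ℚ^×)²; places V = {2, 3, 5, 7, 13, 17, 19, ∞}.
(a,b)_2: α=0, β=3; u≡3, v≡7 (mod 8); ε(u)ε(v)=1·1, αω(v)=0·0, βω(u)=3·1; sum ≡ 0  ⇒  +1.
(a,b)_3: α=3, u≡1; β=3, v≡2 (mod 3); (1|3)=+1, (2|3)=-1; sign (−1)^1·+1^3·-1^3 = +1.
(a,b)_13: α=0, u≡12; β=1, v≡12 (mod 13); (12|13)=+1, (12|13)=+1; sign (−1)^0·+1^1·+1^0 = +1.
(a,b)_17: α=0, u≡6; β=-1, v≡13 (mod 17); (6|17)=-1, (13|17)=+1; sign (−1)^0·-1^-1·+1^0 = -1.
(a,b)_∞: sgn(3)=+, sgn(-9282)=−, so +1.
(a,b)_5: α=-2, u≡3; β=0, v≡2 (mod 5); (3|5)=-1, (2|5)=-1; sign (−1)^0·-1^0·-1^-2 = +1.
(a,b)_19: α=2, u≡3; β=0, v≡5 (mod 19); (3|19)=-1, (5|19)=+1; sign (−1)^0·-1^0·+1^2 = +1.
(a,b)_7: α=-2, u≡6; β=1, v≡2 (mod 7); (6|7)=-1, (2|7)=+1; sign (−1)^0·-1^1·+1^-2 = -1.
Ram(3, -9282) = {7, 17}; no ℚ_7-point on the conic.

[7, 17]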